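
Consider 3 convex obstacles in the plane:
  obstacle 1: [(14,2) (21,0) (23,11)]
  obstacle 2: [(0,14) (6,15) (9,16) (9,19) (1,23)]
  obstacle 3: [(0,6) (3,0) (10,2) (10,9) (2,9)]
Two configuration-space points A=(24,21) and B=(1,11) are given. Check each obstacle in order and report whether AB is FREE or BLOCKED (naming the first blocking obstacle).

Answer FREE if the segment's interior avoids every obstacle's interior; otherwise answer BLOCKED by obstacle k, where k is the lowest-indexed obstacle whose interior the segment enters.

FREE

Obstacle 1 [(14,2) (21,0) (23,11)]:
  edge (14,2)–(21,0): clear
  edge (21,0)–(23,11): clear
  edge (23,11)–(14,2): clear
  midpoint (25/2,16) outside
  → clear
Obstacle 2 [(0,14) (6,15) (9,16) (9,19) (1,23)]:
  edge (0,14)–(6,15): clear
  edge (6,15)–(9,16): clear
  edge (9,16)–(9,19): clear
  edge (9,19)–(1,23): clear
  edge (1,23)–(0,14): clear
  midpoint (25/2,16) outside
  → clear
Obstacle 3 [(0,6) (3,0) (10,2) (10,9) (2,9)]:
  edge (0,6)–(3,0): clear
  edge (3,0)–(10,2): clear
  edge (10,2)–(10,9): clear
  edge (10,9)–(2,9): clear
  edge (2,9)–(0,6): clear
  midpoint (25/2,16) outside
  → clear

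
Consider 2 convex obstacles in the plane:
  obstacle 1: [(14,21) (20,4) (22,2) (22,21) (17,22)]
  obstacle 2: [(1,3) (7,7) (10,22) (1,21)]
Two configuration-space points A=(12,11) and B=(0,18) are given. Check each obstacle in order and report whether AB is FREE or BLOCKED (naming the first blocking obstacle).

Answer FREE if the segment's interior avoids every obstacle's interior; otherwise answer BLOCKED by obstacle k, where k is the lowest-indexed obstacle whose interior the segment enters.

BLOCKED by obstacle 2

Obstacle 1 [(14,21) (20,4) (22,2) (22,21) (17,22)]:
  edge (14,21)–(20,4): clear
  edge (20,4)–(22,2): clear
  edge (22,2)–(22,21): clear
  edge (22,21)–(17,22): clear
  edge (17,22)–(14,21): clear
  midpoint (6,29/2) outside
  → clear
Obstacle 2 [(1,3) (7,7) (10,22) (1,21)]:
  edge (1,3)–(7,7): clear
  edge (7,7)–(10,22): crosses AB
  edge (10,22)–(1,21): clear
  edge (1,21)–(1,3): crosses AB
  → BLOCKED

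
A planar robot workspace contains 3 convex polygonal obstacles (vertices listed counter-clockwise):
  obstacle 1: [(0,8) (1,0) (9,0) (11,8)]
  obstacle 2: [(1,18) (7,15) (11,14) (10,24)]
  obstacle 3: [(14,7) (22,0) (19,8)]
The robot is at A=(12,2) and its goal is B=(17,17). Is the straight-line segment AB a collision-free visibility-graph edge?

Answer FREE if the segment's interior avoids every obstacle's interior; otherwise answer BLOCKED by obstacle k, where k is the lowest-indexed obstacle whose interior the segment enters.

Obstacle 1 [(0,8) (1,0) (9,0) (11,8)]:
  edge (0,8)–(1,0): clear
  edge (1,0)–(9,0): clear
  edge (9,0)–(11,8): clear
  edge (11,8)–(0,8): clear
  midpoint (29/2,19/2) outside
  → clear
Obstacle 2 [(1,18) (7,15) (11,14) (10,24)]:
  edge (1,18)–(7,15): clear
  edge (7,15)–(11,14): clear
  edge (11,14)–(10,24): clear
  edge (10,24)–(1,18): clear
  midpoint (29/2,19/2) outside
  → clear
Obstacle 3 [(14,7) (22,0) (19,8)]:
  edge (14,7)–(22,0): clear
  edge (22,0)–(19,8): clear
  edge (19,8)–(14,7): clear
  midpoint (29/2,19/2) outside
  → clear

FREE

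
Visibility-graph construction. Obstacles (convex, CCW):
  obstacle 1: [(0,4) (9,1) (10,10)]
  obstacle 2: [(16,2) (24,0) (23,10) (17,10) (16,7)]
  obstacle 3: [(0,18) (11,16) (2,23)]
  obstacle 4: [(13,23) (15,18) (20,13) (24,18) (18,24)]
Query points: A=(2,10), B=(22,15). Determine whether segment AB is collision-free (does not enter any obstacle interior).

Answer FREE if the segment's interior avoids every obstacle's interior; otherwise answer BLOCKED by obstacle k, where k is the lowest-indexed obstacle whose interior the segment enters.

BLOCKED by obstacle 4

Obstacle 1 [(0,4) (9,1) (10,10)]:
  edge (0,4)–(9,1): clear
  edge (9,1)–(10,10): clear
  edge (10,10)–(0,4): clear
  midpoint (12,25/2) outside
  → clear
Obstacle 2 [(16,2) (24,0) (23,10) (17,10) (16,7)]:
  edge (16,2)–(24,0): clear
  edge (24,0)–(23,10): clear
  edge (23,10)–(17,10): clear
  edge (17,10)–(16,7): clear
  edge (16,7)–(16,2): clear
  midpoint (12,25/2) outside
  → clear
Obstacle 3 [(0,18) (11,16) (2,23)]:
  edge (0,18)–(11,16): clear
  edge (11,16)–(2,23): clear
  edge (2,23)–(0,18): clear
  midpoint (12,25/2) outside
  → clear
Obstacle 4 [(13,23) (15,18) (20,13) (24,18) (18,24)]:
  edge (13,23)–(15,18): clear
  edge (15,18)–(20,13): crosses AB
  edge (20,13)–(24,18): crosses AB
  edge (24,18)–(18,24): clear
  edge (18,24)–(13,23): clear
  → BLOCKED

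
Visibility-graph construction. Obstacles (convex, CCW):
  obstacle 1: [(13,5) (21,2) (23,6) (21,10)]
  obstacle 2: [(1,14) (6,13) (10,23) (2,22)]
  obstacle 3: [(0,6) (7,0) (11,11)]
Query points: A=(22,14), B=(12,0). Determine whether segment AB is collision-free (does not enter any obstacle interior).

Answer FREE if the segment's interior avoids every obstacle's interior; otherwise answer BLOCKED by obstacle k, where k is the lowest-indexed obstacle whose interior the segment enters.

BLOCKED by obstacle 1

Obstacle 1 [(13,5) (21,2) (23,6) (21,10)]:
  edge (13,5)–(21,2): crosses AB
  edge (21,2)–(23,6): clear
  edge (23,6)–(21,10): clear
  edge (21,10)–(13,5): crosses AB
  → BLOCKED
Obstacle 2 [(1,14) (6,13) (10,23) (2,22)]:
  edge (1,14)–(6,13): clear
  edge (6,13)–(10,23): clear
  edge (10,23)–(2,22): clear
  edge (2,22)–(1,14): clear
  midpoint (17,7) outside
  → clear
Obstacle 3 [(0,6) (7,0) (11,11)]:
  edge (0,6)–(7,0): clear
  edge (7,0)–(11,11): clear
  edge (11,11)–(0,6): clear
  midpoint (17,7) outside
  → clear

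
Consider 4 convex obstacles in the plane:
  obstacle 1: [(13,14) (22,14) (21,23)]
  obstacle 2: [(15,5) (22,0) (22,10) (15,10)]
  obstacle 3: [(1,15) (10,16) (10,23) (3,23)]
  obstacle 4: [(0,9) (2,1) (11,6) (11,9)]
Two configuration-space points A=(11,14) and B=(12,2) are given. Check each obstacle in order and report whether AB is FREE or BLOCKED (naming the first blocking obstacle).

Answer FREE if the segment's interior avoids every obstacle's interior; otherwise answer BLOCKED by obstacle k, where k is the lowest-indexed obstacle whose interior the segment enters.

FREE

Obstacle 1 [(13,14) (22,14) (21,23)]:
  edge (13,14)–(22,14): clear
  edge (22,14)–(21,23): clear
  edge (21,23)–(13,14): clear
  midpoint (23/2,8) outside
  → clear
Obstacle 2 [(15,5) (22,0) (22,10) (15,10)]:
  edge (15,5)–(22,0): clear
  edge (22,0)–(22,10): clear
  edge (22,10)–(15,10): clear
  edge (15,10)–(15,5): clear
  midpoint (23/2,8) outside
  → clear
Obstacle 3 [(1,15) (10,16) (10,23) (3,23)]:
  edge (1,15)–(10,16): clear
  edge (10,16)–(10,23): clear
  edge (10,23)–(3,23): clear
  edge (3,23)–(1,15): clear
  midpoint (23/2,8) outside
  → clear
Obstacle 4 [(0,9) (2,1) (11,6) (11,9)]:
  edge (0,9)–(2,1): clear
  edge (2,1)–(11,6): clear
  edge (11,6)–(11,9): clear
  edge (11,9)–(0,9): clear
  midpoint (23/2,8) outside
  → clear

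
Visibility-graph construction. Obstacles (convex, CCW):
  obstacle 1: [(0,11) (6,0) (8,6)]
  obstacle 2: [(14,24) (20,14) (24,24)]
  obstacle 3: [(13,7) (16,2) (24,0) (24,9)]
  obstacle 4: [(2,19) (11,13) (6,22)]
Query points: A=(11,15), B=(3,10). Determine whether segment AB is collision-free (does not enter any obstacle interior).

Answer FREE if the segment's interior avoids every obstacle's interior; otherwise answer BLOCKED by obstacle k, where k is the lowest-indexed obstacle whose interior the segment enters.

Obstacle 1 [(0,11) (6,0) (8,6)]:
  edge (0,11)–(6,0): clear
  edge (6,0)–(8,6): clear
  edge (8,6)–(0,11): clear
  midpoint (7,25/2) outside
  → clear
Obstacle 2 [(14,24) (20,14) (24,24)]:
  edge (14,24)–(20,14): clear
  edge (20,14)–(24,24): clear
  edge (24,24)–(14,24): clear
  midpoint (7,25/2) outside
  → clear
Obstacle 3 [(13,7) (16,2) (24,0) (24,9)]:
  edge (13,7)–(16,2): clear
  edge (16,2)–(24,0): clear
  edge (24,0)–(24,9): clear
  edge (24,9)–(13,7): clear
  midpoint (7,25/2) outside
  → clear
Obstacle 4 [(2,19) (11,13) (6,22)]:
  edge (2,19)–(11,13): crosses AB
  edge (11,13)–(6,22): crosses AB
  edge (6,22)–(2,19): clear
  → BLOCKED

BLOCKED by obstacle 4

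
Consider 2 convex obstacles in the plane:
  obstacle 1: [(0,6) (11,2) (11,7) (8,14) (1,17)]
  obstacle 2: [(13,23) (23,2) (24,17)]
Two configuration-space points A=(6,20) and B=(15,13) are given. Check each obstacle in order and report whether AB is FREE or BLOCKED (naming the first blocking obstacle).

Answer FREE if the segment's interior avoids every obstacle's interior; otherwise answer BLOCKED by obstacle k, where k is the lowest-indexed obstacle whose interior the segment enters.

FREE

Obstacle 1 [(0,6) (11,2) (11,7) (8,14) (1,17)]:
  edge (0,6)–(11,2): clear
  edge (11,2)–(11,7): clear
  edge (11,7)–(8,14): clear
  edge (8,14)–(1,17): clear
  edge (1,17)–(0,6): clear
  midpoint (21/2,33/2) outside
  → clear
Obstacle 2 [(13,23) (23,2) (24,17)]:
  edge (13,23)–(23,2): clear
  edge (23,2)–(24,17): clear
  edge (24,17)–(13,23): clear
  midpoint (21/2,33/2) outside
  → clear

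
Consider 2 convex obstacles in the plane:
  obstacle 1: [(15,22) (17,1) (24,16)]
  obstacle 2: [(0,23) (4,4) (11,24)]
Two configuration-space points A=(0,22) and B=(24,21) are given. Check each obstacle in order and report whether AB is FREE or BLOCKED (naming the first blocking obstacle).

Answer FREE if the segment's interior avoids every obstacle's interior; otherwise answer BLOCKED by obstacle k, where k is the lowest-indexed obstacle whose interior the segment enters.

Obstacle 1 [(15,22) (17,1) (24,16)]:
  edge (15,22)–(17,1): crosses AB
  edge (17,1)–(24,16): clear
  edge (24,16)–(15,22): crosses AB
  → BLOCKED
Obstacle 2 [(0,23) (4,4) (11,24)]:
  edge (0,23)–(4,4): crosses AB
  edge (4,4)–(11,24): crosses AB
  edge (11,24)–(0,23): clear
  → BLOCKED

BLOCKED by obstacle 1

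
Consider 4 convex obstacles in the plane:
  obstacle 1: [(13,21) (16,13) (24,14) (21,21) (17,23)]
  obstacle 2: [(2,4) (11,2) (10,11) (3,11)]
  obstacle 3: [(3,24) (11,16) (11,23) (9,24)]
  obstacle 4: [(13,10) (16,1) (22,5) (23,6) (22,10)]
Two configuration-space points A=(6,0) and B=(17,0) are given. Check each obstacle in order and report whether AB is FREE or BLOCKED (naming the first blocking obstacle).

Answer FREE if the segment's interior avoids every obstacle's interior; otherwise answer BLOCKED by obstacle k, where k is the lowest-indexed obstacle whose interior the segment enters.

FREE

Obstacle 1 [(13,21) (16,13) (24,14) (21,21) (17,23)]:
  edge (13,21)–(16,13): clear
  edge (16,13)–(24,14): clear
  edge (24,14)–(21,21): clear
  edge (21,21)–(17,23): clear
  edge (17,23)–(13,21): clear
  midpoint (23/2,0) outside
  → clear
Obstacle 2 [(2,4) (11,2) (10,11) (3,11)]:
  edge (2,4)–(11,2): clear
  edge (11,2)–(10,11): clear
  edge (10,11)–(3,11): clear
  edge (3,11)–(2,4): clear
  midpoint (23/2,0) outside
  → clear
Obstacle 3 [(3,24) (11,16) (11,23) (9,24)]:
  edge (3,24)–(11,16): clear
  edge (11,16)–(11,23): clear
  edge (11,23)–(9,24): clear
  edge (9,24)–(3,24): clear
  midpoint (23/2,0) outside
  → clear
Obstacle 4 [(13,10) (16,1) (22,5) (23,6) (22,10)]:
  edge (13,10)–(16,1): clear
  edge (16,1)–(22,5): clear
  edge (22,5)–(23,6): clear
  edge (23,6)–(22,10): clear
  edge (22,10)–(13,10): clear
  midpoint (23/2,0) outside
  → clear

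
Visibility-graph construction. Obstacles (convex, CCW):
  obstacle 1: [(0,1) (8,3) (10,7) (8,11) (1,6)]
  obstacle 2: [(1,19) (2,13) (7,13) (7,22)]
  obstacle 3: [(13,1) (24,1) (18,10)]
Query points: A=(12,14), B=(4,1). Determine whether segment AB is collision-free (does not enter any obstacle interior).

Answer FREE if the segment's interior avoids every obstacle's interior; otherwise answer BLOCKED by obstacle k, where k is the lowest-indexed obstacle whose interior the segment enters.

Obstacle 1 [(0,1) (8,3) (10,7) (8,11) (1,6)]:
  edge (0,1)–(8,3): crosses AB
  edge (8,3)–(10,7): clear
  edge (10,7)–(8,11): crosses AB
  edge (8,11)–(1,6): clear
  edge (1,6)–(0,1): clear
  → BLOCKED
Obstacle 2 [(1,19) (2,13) (7,13) (7,22)]:
  edge (1,19)–(2,13): clear
  edge (2,13)–(7,13): clear
  edge (7,13)–(7,22): clear
  edge (7,22)–(1,19): clear
  midpoint (8,15/2) outside
  → clear
Obstacle 3 [(13,1) (24,1) (18,10)]:
  edge (13,1)–(24,1): clear
  edge (24,1)–(18,10): clear
  edge (18,10)–(13,1): clear
  midpoint (8,15/2) outside
  → clear

BLOCKED by obstacle 1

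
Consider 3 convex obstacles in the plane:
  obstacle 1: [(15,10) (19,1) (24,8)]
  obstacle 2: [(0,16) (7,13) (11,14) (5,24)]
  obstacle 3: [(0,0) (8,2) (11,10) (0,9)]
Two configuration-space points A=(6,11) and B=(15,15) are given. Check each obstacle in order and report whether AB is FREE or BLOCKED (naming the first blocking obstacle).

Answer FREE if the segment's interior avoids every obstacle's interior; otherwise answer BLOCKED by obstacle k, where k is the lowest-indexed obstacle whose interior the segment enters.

Obstacle 1 [(15,10) (19,1) (24,8)]:
  edge (15,10)–(19,1): clear
  edge (19,1)–(24,8): clear
  edge (24,8)–(15,10): clear
  midpoint (21/2,13) outside
  → clear
Obstacle 2 [(0,16) (7,13) (11,14) (5,24)]:
  edge (0,16)–(7,13): clear
  edge (7,13)–(11,14): clear
  edge (11,14)–(5,24): clear
  edge (5,24)–(0,16): clear
  midpoint (21/2,13) outside
  → clear
Obstacle 3 [(0,0) (8,2) (11,10) (0,9)]:
  edge (0,0)–(8,2): clear
  edge (8,2)–(11,10): clear
  edge (11,10)–(0,9): clear
  edge (0,9)–(0,0): clear
  midpoint (21/2,13) outside
  → clear

FREE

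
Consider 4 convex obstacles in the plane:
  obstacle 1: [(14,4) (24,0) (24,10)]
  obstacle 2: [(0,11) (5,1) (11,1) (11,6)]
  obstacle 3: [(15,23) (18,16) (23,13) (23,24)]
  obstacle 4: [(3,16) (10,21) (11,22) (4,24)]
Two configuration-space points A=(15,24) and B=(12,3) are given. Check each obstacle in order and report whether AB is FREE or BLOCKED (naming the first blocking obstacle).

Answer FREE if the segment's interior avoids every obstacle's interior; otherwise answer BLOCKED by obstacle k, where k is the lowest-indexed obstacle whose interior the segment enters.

Obstacle 1 [(14,4) (24,0) (24,10)]:
  edge (14,4)–(24,0): clear
  edge (24,0)–(24,10): clear
  edge (24,10)–(14,4): clear
  midpoint (27/2,27/2) outside
  → clear
Obstacle 2 [(0,11) (5,1) (11,1) (11,6)]:
  edge (0,11)–(5,1): clear
  edge (5,1)–(11,1): clear
  edge (11,1)–(11,6): clear
  edge (11,6)–(0,11): clear
  midpoint (27/2,27/2) outside
  → clear
Obstacle 3 [(15,23) (18,16) (23,13) (23,24)]:
  edge (15,23)–(18,16): clear
  edge (18,16)–(23,13): clear
  edge (23,13)–(23,24): clear
  edge (23,24)–(15,23): clear
  midpoint (27/2,27/2) outside
  → clear
Obstacle 4 [(3,16) (10,21) (11,22) (4,24)]:
  edge (3,16)–(10,21): clear
  edge (10,21)–(11,22): clear
  edge (11,22)–(4,24): clear
  edge (4,24)–(3,16): clear
  midpoint (27/2,27/2) outside
  → clear

FREE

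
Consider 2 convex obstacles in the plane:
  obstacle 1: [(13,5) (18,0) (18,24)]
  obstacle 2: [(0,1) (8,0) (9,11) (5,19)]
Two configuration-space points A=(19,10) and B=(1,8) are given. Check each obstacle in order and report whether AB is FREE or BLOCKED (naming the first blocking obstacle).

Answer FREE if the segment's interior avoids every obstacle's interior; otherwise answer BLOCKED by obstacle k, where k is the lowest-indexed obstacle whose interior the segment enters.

BLOCKED by obstacle 1

Obstacle 1 [(13,5) (18,0) (18,24)]:
  edge (13,5)–(18,0): clear
  edge (18,0)–(18,24): crosses AB
  edge (18,24)–(13,5): crosses AB
  → BLOCKED
Obstacle 2 [(0,1) (8,0) (9,11) (5,19)]:
  edge (0,1)–(8,0): clear
  edge (8,0)–(9,11): crosses AB
  edge (9,11)–(5,19): clear
  edge (5,19)–(0,1): crosses AB
  → BLOCKED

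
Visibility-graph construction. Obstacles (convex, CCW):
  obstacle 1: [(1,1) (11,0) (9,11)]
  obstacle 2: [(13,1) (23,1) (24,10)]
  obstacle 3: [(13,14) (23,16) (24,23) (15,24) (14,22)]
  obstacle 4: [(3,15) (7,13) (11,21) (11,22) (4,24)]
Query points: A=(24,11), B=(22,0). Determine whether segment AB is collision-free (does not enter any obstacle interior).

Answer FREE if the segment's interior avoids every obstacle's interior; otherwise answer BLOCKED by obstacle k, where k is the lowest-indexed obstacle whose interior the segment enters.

BLOCKED by obstacle 2

Obstacle 1 [(1,1) (11,0) (9,11)]:
  edge (1,1)–(11,0): clear
  edge (11,0)–(9,11): clear
  edge (9,11)–(1,1): clear
  midpoint (23,11/2) outside
  → clear
Obstacle 2 [(13,1) (23,1) (24,10)]:
  edge (13,1)–(23,1): crosses AB
  edge (23,1)–(24,10): clear
  edge (24,10)–(13,1): crosses AB
  → BLOCKED
Obstacle 3 [(13,14) (23,16) (24,23) (15,24) (14,22)]:
  edge (13,14)–(23,16): clear
  edge (23,16)–(24,23): clear
  edge (24,23)–(15,24): clear
  edge (15,24)–(14,22): clear
  edge (14,22)–(13,14): clear
  midpoint (23,11/2) outside
  → clear
Obstacle 4 [(3,15) (7,13) (11,21) (11,22) (4,24)]:
  edge (3,15)–(7,13): clear
  edge (7,13)–(11,21): clear
  edge (11,21)–(11,22): clear
  edge (11,22)–(4,24): clear
  edge (4,24)–(3,15): clear
  midpoint (23,11/2) outside
  → clear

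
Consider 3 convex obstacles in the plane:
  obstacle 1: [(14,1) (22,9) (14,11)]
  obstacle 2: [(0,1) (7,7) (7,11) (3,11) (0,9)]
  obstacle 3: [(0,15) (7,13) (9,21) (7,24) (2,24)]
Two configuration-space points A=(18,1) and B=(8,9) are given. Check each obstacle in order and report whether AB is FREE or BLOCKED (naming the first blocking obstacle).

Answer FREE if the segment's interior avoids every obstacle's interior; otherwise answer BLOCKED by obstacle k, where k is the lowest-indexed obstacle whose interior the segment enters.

BLOCKED by obstacle 1

Obstacle 1 [(14,1) (22,9) (14,11)]:
  edge (14,1)–(22,9): crosses AB
  edge (22,9)–(14,11): clear
  edge (14,11)–(14,1): crosses AB
  → BLOCKED
Obstacle 2 [(0,1) (7,7) (7,11) (3,11) (0,9)]:
  edge (0,1)–(7,7): clear
  edge (7,7)–(7,11): clear
  edge (7,11)–(3,11): clear
  edge (3,11)–(0,9): clear
  edge (0,9)–(0,1): clear
  midpoint (13,5) outside
  → clear
Obstacle 3 [(0,15) (7,13) (9,21) (7,24) (2,24)]:
  edge (0,15)–(7,13): clear
  edge (7,13)–(9,21): clear
  edge (9,21)–(7,24): clear
  edge (7,24)–(2,24): clear
  edge (2,24)–(0,15): clear
  midpoint (13,5) outside
  → clear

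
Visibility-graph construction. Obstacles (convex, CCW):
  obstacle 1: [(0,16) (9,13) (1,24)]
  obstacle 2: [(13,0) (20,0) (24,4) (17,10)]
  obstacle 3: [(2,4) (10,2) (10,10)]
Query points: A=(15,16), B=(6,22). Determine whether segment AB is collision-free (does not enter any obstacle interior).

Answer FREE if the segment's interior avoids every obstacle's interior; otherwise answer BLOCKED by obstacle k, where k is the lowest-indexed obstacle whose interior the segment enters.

FREE

Obstacle 1 [(0,16) (9,13) (1,24)]:
  edge (0,16)–(9,13): clear
  edge (9,13)–(1,24): clear
  edge (1,24)–(0,16): clear
  midpoint (21/2,19) outside
  → clear
Obstacle 2 [(13,0) (20,0) (24,4) (17,10)]:
  edge (13,0)–(20,0): clear
  edge (20,0)–(24,4): clear
  edge (24,4)–(17,10): clear
  edge (17,10)–(13,0): clear
  midpoint (21/2,19) outside
  → clear
Obstacle 3 [(2,4) (10,2) (10,10)]:
  edge (2,4)–(10,2): clear
  edge (10,2)–(10,10): clear
  edge (10,10)–(2,4): clear
  midpoint (21/2,19) outside
  → clear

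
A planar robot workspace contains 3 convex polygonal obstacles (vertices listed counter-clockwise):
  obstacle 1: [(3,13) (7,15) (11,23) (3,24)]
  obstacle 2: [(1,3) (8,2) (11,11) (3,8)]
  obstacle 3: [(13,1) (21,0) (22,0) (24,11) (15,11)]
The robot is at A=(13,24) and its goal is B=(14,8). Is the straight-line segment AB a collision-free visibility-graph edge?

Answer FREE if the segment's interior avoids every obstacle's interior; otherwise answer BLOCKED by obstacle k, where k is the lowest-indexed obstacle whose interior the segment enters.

FREE

Obstacle 1 [(3,13) (7,15) (11,23) (3,24)]:
  edge (3,13)–(7,15): clear
  edge (7,15)–(11,23): clear
  edge (11,23)–(3,24): clear
  edge (3,24)–(3,13): clear
  midpoint (27/2,16) outside
  → clear
Obstacle 2 [(1,3) (8,2) (11,11) (3,8)]:
  edge (1,3)–(8,2): clear
  edge (8,2)–(11,11): clear
  edge (11,11)–(3,8): clear
  edge (3,8)–(1,3): clear
  midpoint (27/2,16) outside
  → clear
Obstacle 3 [(13,1) (21,0) (22,0) (24,11) (15,11)]:
  edge (13,1)–(21,0): clear
  edge (21,0)–(22,0): clear
  edge (22,0)–(24,11): clear
  edge (24,11)–(15,11): clear
  edge (15,11)–(13,1): clear
  midpoint (27/2,16) outside
  → clear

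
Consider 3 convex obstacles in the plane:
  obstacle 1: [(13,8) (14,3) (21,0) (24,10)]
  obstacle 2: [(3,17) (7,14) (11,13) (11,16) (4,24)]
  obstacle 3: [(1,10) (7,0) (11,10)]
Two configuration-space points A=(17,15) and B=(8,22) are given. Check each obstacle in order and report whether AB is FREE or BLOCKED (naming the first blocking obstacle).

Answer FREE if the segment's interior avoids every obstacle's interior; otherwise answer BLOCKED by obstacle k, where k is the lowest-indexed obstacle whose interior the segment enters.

FREE

Obstacle 1 [(13,8) (14,3) (21,0) (24,10)]:
  edge (13,8)–(14,3): clear
  edge (14,3)–(21,0): clear
  edge (21,0)–(24,10): clear
  edge (24,10)–(13,8): clear
  midpoint (25/2,37/2) outside
  → clear
Obstacle 2 [(3,17) (7,14) (11,13) (11,16) (4,24)]:
  edge (3,17)–(7,14): clear
  edge (7,14)–(11,13): clear
  edge (11,13)–(11,16): clear
  edge (11,16)–(4,24): clear
  edge (4,24)–(3,17): clear
  midpoint (25/2,37/2) outside
  → clear
Obstacle 3 [(1,10) (7,0) (11,10)]:
  edge (1,10)–(7,0): clear
  edge (7,0)–(11,10): clear
  edge (11,10)–(1,10): clear
  midpoint (25/2,37/2) outside
  → clear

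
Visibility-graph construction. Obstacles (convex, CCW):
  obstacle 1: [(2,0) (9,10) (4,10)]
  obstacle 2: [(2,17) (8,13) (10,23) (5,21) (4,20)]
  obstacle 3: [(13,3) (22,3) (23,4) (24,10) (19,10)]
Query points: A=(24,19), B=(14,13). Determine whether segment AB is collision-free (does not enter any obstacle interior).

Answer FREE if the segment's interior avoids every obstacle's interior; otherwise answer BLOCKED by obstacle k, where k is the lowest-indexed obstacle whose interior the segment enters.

FREE

Obstacle 1 [(2,0) (9,10) (4,10)]:
  edge (2,0)–(9,10): clear
  edge (9,10)–(4,10): clear
  edge (4,10)–(2,0): clear
  midpoint (19,16) outside
  → clear
Obstacle 2 [(2,17) (8,13) (10,23) (5,21) (4,20)]:
  edge (2,17)–(8,13): clear
  edge (8,13)–(10,23): clear
  edge (10,23)–(5,21): clear
  edge (5,21)–(4,20): clear
  edge (4,20)–(2,17): clear
  midpoint (19,16) outside
  → clear
Obstacle 3 [(13,3) (22,3) (23,4) (24,10) (19,10)]:
  edge (13,3)–(22,3): clear
  edge (22,3)–(23,4): clear
  edge (23,4)–(24,10): clear
  edge (24,10)–(19,10): clear
  edge (19,10)–(13,3): clear
  midpoint (19,16) outside
  → clear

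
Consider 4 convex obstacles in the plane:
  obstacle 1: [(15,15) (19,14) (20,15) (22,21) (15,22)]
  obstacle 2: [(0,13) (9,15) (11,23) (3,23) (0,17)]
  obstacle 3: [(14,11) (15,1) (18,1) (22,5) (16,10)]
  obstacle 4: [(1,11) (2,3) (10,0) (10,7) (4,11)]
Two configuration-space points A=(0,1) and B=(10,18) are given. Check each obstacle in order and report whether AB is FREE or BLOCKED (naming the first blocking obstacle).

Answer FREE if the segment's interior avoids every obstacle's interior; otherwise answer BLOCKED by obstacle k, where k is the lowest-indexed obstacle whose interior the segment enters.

BLOCKED by obstacle 2

Obstacle 1 [(15,15) (19,14) (20,15) (22,21) (15,22)]:
  edge (15,15)–(19,14): clear
  edge (19,14)–(20,15): clear
  edge (20,15)–(22,21): clear
  edge (22,21)–(15,22): clear
  edge (15,22)–(15,15): clear
  midpoint (5,19/2) outside
  → clear
Obstacle 2 [(0,13) (9,15) (11,23) (3,23) (0,17)]:
  edge (0,13)–(9,15): crosses AB
  edge (9,15)–(11,23): crosses AB
  edge (11,23)–(3,23): clear
  edge (3,23)–(0,17): clear
  edge (0,17)–(0,13): clear
  → BLOCKED
Obstacle 3 [(14,11) (15,1) (18,1) (22,5) (16,10)]:
  edge (14,11)–(15,1): clear
  edge (15,1)–(18,1): clear
  edge (18,1)–(22,5): clear
  edge (22,5)–(16,10): clear
  edge (16,10)–(14,11): clear
  midpoint (5,19/2) outside
  → clear
Obstacle 4 [(1,11) (2,3) (10,0) (10,7) (4,11)]:
  edge (1,11)–(2,3): crosses AB
  edge (2,3)–(10,0): clear
  edge (10,0)–(10,7): clear
  edge (10,7)–(4,11): crosses AB
  edge (4,11)–(1,11): clear
  → BLOCKED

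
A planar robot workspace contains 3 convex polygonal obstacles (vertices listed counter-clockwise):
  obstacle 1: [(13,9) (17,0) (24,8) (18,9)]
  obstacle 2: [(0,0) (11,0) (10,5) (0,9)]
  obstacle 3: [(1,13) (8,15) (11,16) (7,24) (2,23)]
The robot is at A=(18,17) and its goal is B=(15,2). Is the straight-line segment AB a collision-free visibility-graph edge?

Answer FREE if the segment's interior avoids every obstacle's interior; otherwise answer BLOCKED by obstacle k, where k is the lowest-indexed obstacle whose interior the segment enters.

Obstacle 1 [(13,9) (17,0) (24,8) (18,9)]:
  edge (13,9)–(17,0): crosses AB
  edge (17,0)–(24,8): clear
  edge (24,8)–(18,9): clear
  edge (18,9)–(13,9): crosses AB
  → BLOCKED
Obstacle 2 [(0,0) (11,0) (10,5) (0,9)]:
  edge (0,0)–(11,0): clear
  edge (11,0)–(10,5): clear
  edge (10,5)–(0,9): clear
  edge (0,9)–(0,0): clear
  midpoint (33/2,19/2) outside
  → clear
Obstacle 3 [(1,13) (8,15) (11,16) (7,24) (2,23)]:
  edge (1,13)–(8,15): clear
  edge (8,15)–(11,16): clear
  edge (11,16)–(7,24): clear
  edge (7,24)–(2,23): clear
  edge (2,23)–(1,13): clear
  midpoint (33/2,19/2) outside
  → clear

BLOCKED by obstacle 1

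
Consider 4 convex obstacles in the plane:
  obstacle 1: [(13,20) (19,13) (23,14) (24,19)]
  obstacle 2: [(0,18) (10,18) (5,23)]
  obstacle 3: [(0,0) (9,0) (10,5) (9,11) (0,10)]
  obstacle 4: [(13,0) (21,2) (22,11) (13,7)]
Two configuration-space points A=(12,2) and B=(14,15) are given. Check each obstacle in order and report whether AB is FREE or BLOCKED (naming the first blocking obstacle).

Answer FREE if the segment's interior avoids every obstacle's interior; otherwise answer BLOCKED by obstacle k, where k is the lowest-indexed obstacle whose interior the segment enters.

FREE

Obstacle 1 [(13,20) (19,13) (23,14) (24,19)]:
  edge (13,20)–(19,13): clear
  edge (19,13)–(23,14): clear
  edge (23,14)–(24,19): clear
  edge (24,19)–(13,20): clear
  midpoint (13,17/2) outside
  → clear
Obstacle 2 [(0,18) (10,18) (5,23)]:
  edge (0,18)–(10,18): clear
  edge (10,18)–(5,23): clear
  edge (5,23)–(0,18): clear
  midpoint (13,17/2) outside
  → clear
Obstacle 3 [(0,0) (9,0) (10,5) (9,11) (0,10)]:
  edge (0,0)–(9,0): clear
  edge (9,0)–(10,5): clear
  edge (10,5)–(9,11): clear
  edge (9,11)–(0,10): clear
  edge (0,10)–(0,0): clear
  midpoint (13,17/2) outside
  → clear
Obstacle 4 [(13,0) (21,2) (22,11) (13,7)]:
  edge (13,0)–(21,2): clear
  edge (21,2)–(22,11): clear
  edge (22,11)–(13,7): clear
  edge (13,7)–(13,0): clear
  midpoint (13,17/2) outside
  → clear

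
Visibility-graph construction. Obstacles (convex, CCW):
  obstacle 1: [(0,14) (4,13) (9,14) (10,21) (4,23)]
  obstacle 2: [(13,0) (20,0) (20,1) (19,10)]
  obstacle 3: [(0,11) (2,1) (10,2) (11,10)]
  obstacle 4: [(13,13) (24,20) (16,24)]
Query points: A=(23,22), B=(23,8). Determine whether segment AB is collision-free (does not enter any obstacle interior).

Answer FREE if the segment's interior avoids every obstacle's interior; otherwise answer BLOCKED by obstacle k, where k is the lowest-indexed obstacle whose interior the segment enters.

BLOCKED by obstacle 4

Obstacle 1 [(0,14) (4,13) (9,14) (10,21) (4,23)]:
  edge (0,14)–(4,13): clear
  edge (4,13)–(9,14): clear
  edge (9,14)–(10,21): clear
  edge (10,21)–(4,23): clear
  edge (4,23)–(0,14): clear
  midpoint (23,15) outside
  → clear
Obstacle 2 [(13,0) (20,0) (20,1) (19,10)]:
  edge (13,0)–(20,0): clear
  edge (20,0)–(20,1): clear
  edge (20,1)–(19,10): clear
  edge (19,10)–(13,0): clear
  midpoint (23,15) outside
  → clear
Obstacle 3 [(0,11) (2,1) (10,2) (11,10)]:
  edge (0,11)–(2,1): clear
  edge (2,1)–(10,2): clear
  edge (10,2)–(11,10): clear
  edge (11,10)–(0,11): clear
  midpoint (23,15) outside
  → clear
Obstacle 4 [(13,13) (24,20) (16,24)]:
  edge (13,13)–(24,20): crosses AB
  edge (24,20)–(16,24): crosses AB
  edge (16,24)–(13,13): clear
  → BLOCKED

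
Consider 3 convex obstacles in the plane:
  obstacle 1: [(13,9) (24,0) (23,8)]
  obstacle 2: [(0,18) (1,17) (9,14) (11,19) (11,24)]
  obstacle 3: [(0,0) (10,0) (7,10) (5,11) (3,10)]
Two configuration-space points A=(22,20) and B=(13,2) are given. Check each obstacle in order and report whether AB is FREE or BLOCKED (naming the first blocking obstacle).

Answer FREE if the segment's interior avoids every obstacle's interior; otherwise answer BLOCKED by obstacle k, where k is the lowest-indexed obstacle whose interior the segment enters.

BLOCKED by obstacle 1

Obstacle 1 [(13,9) (24,0) (23,8)]:
  edge (13,9)–(24,0): crosses AB
  edge (24,0)–(23,8): clear
  edge (23,8)–(13,9): crosses AB
  → BLOCKED
Obstacle 2 [(0,18) (1,17) (9,14) (11,19) (11,24)]:
  edge (0,18)–(1,17): clear
  edge (1,17)–(9,14): clear
  edge (9,14)–(11,19): clear
  edge (11,19)–(11,24): clear
  edge (11,24)–(0,18): clear
  midpoint (35/2,11) outside
  → clear
Obstacle 3 [(0,0) (10,0) (7,10) (5,11) (3,10)]:
  edge (0,0)–(10,0): clear
  edge (10,0)–(7,10): clear
  edge (7,10)–(5,11): clear
  edge (5,11)–(3,10): clear
  edge (3,10)–(0,0): clear
  midpoint (35/2,11) outside
  → clear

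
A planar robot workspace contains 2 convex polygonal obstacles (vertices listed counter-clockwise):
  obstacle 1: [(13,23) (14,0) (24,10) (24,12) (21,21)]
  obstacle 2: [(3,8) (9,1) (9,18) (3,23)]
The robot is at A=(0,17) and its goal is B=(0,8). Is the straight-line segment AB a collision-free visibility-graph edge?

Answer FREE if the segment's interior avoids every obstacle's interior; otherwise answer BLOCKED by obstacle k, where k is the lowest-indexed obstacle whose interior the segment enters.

Obstacle 1 [(13,23) (14,0) (24,10) (24,12) (21,21)]:
  edge (13,23)–(14,0): clear
  edge (14,0)–(24,10): clear
  edge (24,10)–(24,12): clear
  edge (24,12)–(21,21): clear
  edge (21,21)–(13,23): clear
  midpoint (0,25/2) outside
  → clear
Obstacle 2 [(3,8) (9,1) (9,18) (3,23)]:
  edge (3,8)–(9,1): clear
  edge (9,1)–(9,18): clear
  edge (9,18)–(3,23): clear
  edge (3,23)–(3,8): clear
  midpoint (0,25/2) outside
  → clear

FREE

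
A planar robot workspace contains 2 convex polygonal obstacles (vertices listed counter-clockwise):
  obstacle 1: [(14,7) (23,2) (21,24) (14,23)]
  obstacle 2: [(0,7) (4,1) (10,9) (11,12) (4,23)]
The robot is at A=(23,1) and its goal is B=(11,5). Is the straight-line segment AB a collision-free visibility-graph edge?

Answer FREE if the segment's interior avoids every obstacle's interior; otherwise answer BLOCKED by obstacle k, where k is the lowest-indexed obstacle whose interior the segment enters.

Obstacle 1 [(14,7) (23,2) (21,24) (14,23)]:
  edge (14,7)–(23,2): clear
  edge (23,2)–(21,24): clear
  edge (21,24)–(14,23): clear
  edge (14,23)–(14,7): clear
  midpoint (17,3) outside
  → clear
Obstacle 2 [(0,7) (4,1) (10,9) (11,12) (4,23)]:
  edge (0,7)–(4,1): clear
  edge (4,1)–(10,9): clear
  edge (10,9)–(11,12): clear
  edge (11,12)–(4,23): clear
  edge (4,23)–(0,7): clear
  midpoint (17,3) outside
  → clear

FREE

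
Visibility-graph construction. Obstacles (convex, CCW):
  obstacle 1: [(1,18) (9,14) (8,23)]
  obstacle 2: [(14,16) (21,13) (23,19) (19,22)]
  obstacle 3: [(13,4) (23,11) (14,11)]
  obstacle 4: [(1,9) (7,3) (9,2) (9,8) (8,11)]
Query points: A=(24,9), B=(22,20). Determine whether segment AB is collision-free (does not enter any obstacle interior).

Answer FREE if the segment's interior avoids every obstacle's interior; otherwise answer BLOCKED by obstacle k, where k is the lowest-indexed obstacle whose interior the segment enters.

BLOCKED by obstacle 2

Obstacle 1 [(1,18) (9,14) (8,23)]:
  edge (1,18)–(9,14): clear
  edge (9,14)–(8,23): clear
  edge (8,23)–(1,18): clear
  midpoint (23,29/2) outside
  → clear
Obstacle 2 [(14,16) (21,13) (23,19) (19,22)]:
  edge (14,16)–(21,13): clear
  edge (21,13)–(23,19): crosses AB
  edge (23,19)–(19,22): crosses AB
  edge (19,22)–(14,16): clear
  → BLOCKED
Obstacle 3 [(13,4) (23,11) (14,11)]:
  edge (13,4)–(23,11): clear
  edge (23,11)–(14,11): clear
  edge (14,11)–(13,4): clear
  midpoint (23,29/2) outside
  → clear
Obstacle 4 [(1,9) (7,3) (9,2) (9,8) (8,11)]:
  edge (1,9)–(7,3): clear
  edge (7,3)–(9,2): clear
  edge (9,2)–(9,8): clear
  edge (9,8)–(8,11): clear
  edge (8,11)–(1,9): clear
  midpoint (23,29/2) outside
  → clear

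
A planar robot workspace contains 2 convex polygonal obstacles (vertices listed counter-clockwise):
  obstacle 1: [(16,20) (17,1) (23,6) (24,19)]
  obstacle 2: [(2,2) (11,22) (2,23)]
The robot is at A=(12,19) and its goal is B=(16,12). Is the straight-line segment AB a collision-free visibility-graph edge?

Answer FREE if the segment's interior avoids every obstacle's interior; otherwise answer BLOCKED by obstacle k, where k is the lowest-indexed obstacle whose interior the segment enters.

Obstacle 1 [(16,20) (17,1) (23,6) (24,19)]:
  edge (16,20)–(17,1): clear
  edge (17,1)–(23,6): clear
  edge (23,6)–(24,19): clear
  edge (24,19)–(16,20): clear
  midpoint (14,31/2) outside
  → clear
Obstacle 2 [(2,2) (11,22) (2,23)]:
  edge (2,2)–(11,22): clear
  edge (11,22)–(2,23): clear
  edge (2,23)–(2,2): clear
  midpoint (14,31/2) outside
  → clear

FREE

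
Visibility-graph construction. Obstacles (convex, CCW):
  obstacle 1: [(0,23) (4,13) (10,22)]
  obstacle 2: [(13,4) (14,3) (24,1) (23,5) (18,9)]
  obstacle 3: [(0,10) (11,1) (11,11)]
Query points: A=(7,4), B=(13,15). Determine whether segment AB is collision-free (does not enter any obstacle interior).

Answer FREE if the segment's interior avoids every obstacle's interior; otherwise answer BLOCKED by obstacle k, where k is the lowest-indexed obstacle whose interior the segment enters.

BLOCKED by obstacle 3

Obstacle 1 [(0,23) (4,13) (10,22)]:
  edge (0,23)–(4,13): clear
  edge (4,13)–(10,22): clear
  edge (10,22)–(0,23): clear
  midpoint (10,19/2) outside
  → clear
Obstacle 2 [(13,4) (14,3) (24,1) (23,5) (18,9)]:
  edge (13,4)–(14,3): clear
  edge (14,3)–(24,1): clear
  edge (24,1)–(23,5): clear
  edge (23,5)–(18,9): clear
  edge (18,9)–(13,4): clear
  midpoint (10,19/2) outside
  → clear
Obstacle 3 [(0,10) (11,1) (11,11)]:
  edge (0,10)–(11,1): crosses AB
  edge (11,1)–(11,11): clear
  edge (11,11)–(0,10): crosses AB
  → BLOCKED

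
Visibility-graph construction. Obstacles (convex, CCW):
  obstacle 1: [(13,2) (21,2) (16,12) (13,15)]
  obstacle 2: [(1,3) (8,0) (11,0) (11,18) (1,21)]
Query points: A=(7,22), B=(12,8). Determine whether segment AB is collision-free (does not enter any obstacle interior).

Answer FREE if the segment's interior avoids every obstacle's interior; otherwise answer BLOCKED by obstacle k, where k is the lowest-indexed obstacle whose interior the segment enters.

Obstacle 1 [(13,2) (21,2) (16,12) (13,15)]:
  edge (13,2)–(21,2): clear
  edge (21,2)–(16,12): clear
  edge (16,12)–(13,15): clear
  edge (13,15)–(13,2): clear
  midpoint (19/2,15) outside
  → clear
Obstacle 2 [(1,3) (8,0) (11,0) (11,18) (1,21)]:
  edge (1,3)–(8,0): clear
  edge (8,0)–(11,0): clear
  edge (11,0)–(11,18): crosses AB
  edge (11,18)–(1,21): crosses AB
  edge (1,21)–(1,3): clear
  → BLOCKED

BLOCKED by obstacle 2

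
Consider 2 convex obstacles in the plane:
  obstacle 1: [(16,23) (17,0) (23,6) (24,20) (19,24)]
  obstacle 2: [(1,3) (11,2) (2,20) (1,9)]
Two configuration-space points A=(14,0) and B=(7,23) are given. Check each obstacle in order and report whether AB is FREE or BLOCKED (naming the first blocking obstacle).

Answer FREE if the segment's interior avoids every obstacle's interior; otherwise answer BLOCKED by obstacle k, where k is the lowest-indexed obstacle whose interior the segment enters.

Obstacle 1 [(16,23) (17,0) (23,6) (24,20) (19,24)]:
  edge (16,23)–(17,0): clear
  edge (17,0)–(23,6): clear
  edge (23,6)–(24,20): clear
  edge (24,20)–(19,24): clear
  edge (19,24)–(16,23): clear
  midpoint (21/2,23/2) outside
  → clear
Obstacle 2 [(1,3) (11,2) (2,20) (1,9)]:
  edge (1,3)–(11,2): clear
  edge (11,2)–(2,20): clear
  edge (2,20)–(1,9): clear
  edge (1,9)–(1,3): clear
  midpoint (21/2,23/2) outside
  → clear

FREE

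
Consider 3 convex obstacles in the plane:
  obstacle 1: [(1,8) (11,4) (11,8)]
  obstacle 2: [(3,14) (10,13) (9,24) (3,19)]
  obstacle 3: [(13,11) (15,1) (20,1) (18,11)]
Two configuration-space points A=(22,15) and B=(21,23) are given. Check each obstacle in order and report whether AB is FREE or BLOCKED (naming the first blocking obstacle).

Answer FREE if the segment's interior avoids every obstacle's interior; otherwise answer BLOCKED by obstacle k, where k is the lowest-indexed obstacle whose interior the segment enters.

FREE

Obstacle 1 [(1,8) (11,4) (11,8)]:
  edge (1,8)–(11,4): clear
  edge (11,4)–(11,8): clear
  edge (11,8)–(1,8): clear
  midpoint (43/2,19) outside
  → clear
Obstacle 2 [(3,14) (10,13) (9,24) (3,19)]:
  edge (3,14)–(10,13): clear
  edge (10,13)–(9,24): clear
  edge (9,24)–(3,19): clear
  edge (3,19)–(3,14): clear
  midpoint (43/2,19) outside
  → clear
Obstacle 3 [(13,11) (15,1) (20,1) (18,11)]:
  edge (13,11)–(15,1): clear
  edge (15,1)–(20,1): clear
  edge (20,1)–(18,11): clear
  edge (18,11)–(13,11): clear
  midpoint (43/2,19) outside
  → clear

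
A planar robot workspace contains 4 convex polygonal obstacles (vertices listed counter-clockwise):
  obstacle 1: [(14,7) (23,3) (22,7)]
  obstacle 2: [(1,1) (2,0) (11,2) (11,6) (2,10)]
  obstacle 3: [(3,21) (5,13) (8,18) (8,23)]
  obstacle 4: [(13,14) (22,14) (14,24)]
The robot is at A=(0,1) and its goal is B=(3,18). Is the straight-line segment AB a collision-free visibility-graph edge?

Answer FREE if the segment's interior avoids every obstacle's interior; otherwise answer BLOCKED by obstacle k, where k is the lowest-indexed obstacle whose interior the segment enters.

Obstacle 1 [(14,7) (23,3) (22,7)]:
  edge (14,7)–(23,3): clear
  edge (23,3)–(22,7): clear
  edge (22,7)–(14,7): clear
  midpoint (3/2,19/2) outside
  → clear
Obstacle 2 [(1,1) (2,0) (11,2) (11,6) (2,10)]:
  edge (1,1)–(2,0): clear
  edge (2,0)–(11,2): clear
  edge (11,2)–(11,6): clear
  edge (11,6)–(2,10): clear
  edge (2,10)–(1,1): clear
  midpoint (3/2,19/2) outside
  → clear
Obstacle 3 [(3,21) (5,13) (8,18) (8,23)]:
  edge (3,21)–(5,13): clear
  edge (5,13)–(8,18): clear
  edge (8,18)–(8,23): clear
  edge (8,23)–(3,21): clear
  midpoint (3/2,19/2) outside
  → clear
Obstacle 4 [(13,14) (22,14) (14,24)]:
  edge (13,14)–(22,14): clear
  edge (22,14)–(14,24): clear
  edge (14,24)–(13,14): clear
  midpoint (3/2,19/2) outside
  → clear

FREE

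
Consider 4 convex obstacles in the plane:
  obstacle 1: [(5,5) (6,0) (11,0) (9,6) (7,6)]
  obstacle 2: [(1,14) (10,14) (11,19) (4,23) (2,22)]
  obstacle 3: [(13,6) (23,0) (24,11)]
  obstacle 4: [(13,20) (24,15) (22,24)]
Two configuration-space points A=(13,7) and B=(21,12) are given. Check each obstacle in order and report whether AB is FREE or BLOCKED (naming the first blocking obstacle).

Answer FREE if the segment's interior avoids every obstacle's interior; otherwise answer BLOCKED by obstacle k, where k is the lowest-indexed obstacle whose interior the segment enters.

Obstacle 1 [(5,5) (6,0) (11,0) (9,6) (7,6)]:
  edge (5,5)–(6,0): clear
  edge (6,0)–(11,0): clear
  edge (11,0)–(9,6): clear
  edge (9,6)–(7,6): clear
  edge (7,6)–(5,5): clear
  midpoint (17,19/2) outside
  → clear
Obstacle 2 [(1,14) (10,14) (11,19) (4,23) (2,22)]:
  edge (1,14)–(10,14): clear
  edge (10,14)–(11,19): clear
  edge (11,19)–(4,23): clear
  edge (4,23)–(2,22): clear
  edge (2,22)–(1,14): clear
  midpoint (17,19/2) outside
  → clear
Obstacle 3 [(13,6) (23,0) (24,11)]:
  edge (13,6)–(23,0): clear
  edge (23,0)–(24,11): clear
  edge (24,11)–(13,6): clear
  midpoint (17,19/2) outside
  → clear
Obstacle 4 [(13,20) (24,15) (22,24)]:
  edge (13,20)–(24,15): clear
  edge (24,15)–(22,24): clear
  edge (22,24)–(13,20): clear
  midpoint (17,19/2) outside
  → clear

FREE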